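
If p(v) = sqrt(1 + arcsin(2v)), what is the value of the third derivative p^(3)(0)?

Compose series: expand the inner function first, then feed it into the outer expansion.
The coefficient of v^3 in the expansion is 7/6, so p′′′(0) = 3! * (7/6) = 7.

7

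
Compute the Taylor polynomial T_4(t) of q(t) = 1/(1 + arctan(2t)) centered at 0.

16*t^4/3 - 16*t^3/3 + 4*t^2 - 2*t + 1

Let u equal the inner series; expand the outer function in u and truncate.
[t^0] = 1;  [t^1] = -2;  [t^2] = 4;  [t^3] = -16/3;  [t^4] = 16/3.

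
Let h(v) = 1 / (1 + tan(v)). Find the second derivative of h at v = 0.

Use the geometric series for the reciprocal, then substitute.
The coefficient of v^2 in the expansion is 1, so h′′(0) = 2! * (1) = 2.

2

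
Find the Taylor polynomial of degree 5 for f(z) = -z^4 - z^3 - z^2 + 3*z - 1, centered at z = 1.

-(z - 1)^4 - 5*(z - 1)^3 - 10*(z - 1)^2 - 6*(z - 1) - 1

Compute the successive derivatives at the expansion point and divide by k!.
[(z - 1)^0] = -1;  [(z - 1)^1] = -6;  [(z - 1)^2] = -10;  [(z - 1)^3] = -5;  [(z - 1)^4] = -1;  [(z - 1)^5] = 0.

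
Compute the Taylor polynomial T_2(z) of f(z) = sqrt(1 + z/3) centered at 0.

-z^2/72 + z/6 + 1

f(0) = 1
f′(0) = 1/6
f′′(0) = -1/36
The Taylor polynomial is Σ f^(k)(0)/k! · z^k.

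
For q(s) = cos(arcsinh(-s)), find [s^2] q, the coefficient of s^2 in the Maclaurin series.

Substitute the inner expansion into the outer series and collect powers.
q(0) = 1
q′(0) = 0
q′′(0) = -1

-1/2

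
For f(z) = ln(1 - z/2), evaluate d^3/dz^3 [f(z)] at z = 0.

-1/4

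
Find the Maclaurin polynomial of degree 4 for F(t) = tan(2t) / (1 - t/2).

Take the Cauchy product of the two expansions.

19*t^4/12 + 19*t^3/6 + t^2 + 2*t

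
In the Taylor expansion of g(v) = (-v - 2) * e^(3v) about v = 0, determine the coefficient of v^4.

Distribute the polynomial across the series and collect like powers.
[v^0] = -2;  [v^1] = -7;  [v^2] = -12;  [v^3] = -27/2;  [v^4] = -45/4.
So c_4 = g^(4)(0)/4! = -45/4.

-45/4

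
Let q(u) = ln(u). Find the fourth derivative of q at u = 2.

-3/8

The coefficient of (u - 2)^4 in the expansion is -1/64, so q^(4)(2) = 4! * (-1/64) = -3/8.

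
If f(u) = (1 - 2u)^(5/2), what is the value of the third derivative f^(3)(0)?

The coefficient of u^3 in the expansion is -5/2, so f′′′(0) = 3! * (-5/2) = -15.

-15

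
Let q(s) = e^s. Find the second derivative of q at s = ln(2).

From the series, [(s - ln(2))^2] q = 1; multiply by 2! = 2 to get 2.

2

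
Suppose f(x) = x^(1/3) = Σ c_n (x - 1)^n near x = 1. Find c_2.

Compute the successive derivatives at the expansion point and divide by k!.
f(1) = 1
f′(1) = 1/3
f′′(1) = -2/9
So c_2 = f′′(1)/2! = -1/9.

-1/9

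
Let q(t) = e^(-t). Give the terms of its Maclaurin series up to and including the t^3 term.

Compute the successive derivatives at the expansion point and divide by k!.
[t^0] = 1;  [t^1] = -1;  [t^2] = 1/2;  [t^3] = -1/6.

-t^3/6 + t^2/2 - t + 1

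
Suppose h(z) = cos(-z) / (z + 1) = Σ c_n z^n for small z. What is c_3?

-1/2

Expand 1/(denominator) as a geometric series and multiply by the numerator's series.
h(0) = 1
h′(0) = -1
h′′(0) = 1
h′′′(0) = -3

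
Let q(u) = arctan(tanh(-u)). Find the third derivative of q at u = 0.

Let u equal the inner series; expand the outer function in u and truncate.
The coefficient of u^3 in the expansion is 2/3, so q′′′(0) = 3! * (2/3) = 4.

4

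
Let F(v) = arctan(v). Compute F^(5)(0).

From the series, [v^5] F = 1/5; multiply by 5! = 120 to get 24.

24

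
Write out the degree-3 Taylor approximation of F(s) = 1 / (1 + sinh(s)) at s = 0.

Use the geometric series for the reciprocal, then substitute.
F(0) = 1
F′(0) = -1
F′′(0) = 2
F′′′(0) = -7

-7*s^3/6 + s^2 - s + 1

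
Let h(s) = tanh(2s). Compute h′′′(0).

-16

Differentiate repeatedly and evaluate at the center.
From the series, [s^3] h = -8/3; multiply by 3! = 6 to get -16.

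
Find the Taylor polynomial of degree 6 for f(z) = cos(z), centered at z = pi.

(z - pi)^6/720 - (z - pi)^4/24 + (z - pi)^2/2 - 1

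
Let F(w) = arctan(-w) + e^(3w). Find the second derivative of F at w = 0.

Expand each term separately and add.
The coefficient of w^2 in the expansion is 9/2, so F′′(0) = 2! * (9/2) = 9.

9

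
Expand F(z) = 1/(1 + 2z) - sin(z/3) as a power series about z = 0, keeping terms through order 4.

Add the two expansions coefficient-wise.
F(0) = 1
F′(0) = -7/3
F′′(0) = 8
F′′′(0) = -1295/27
F^(4)(0) = 384

16*z^4 - 1295*z^3/162 + 4*z^2 - 7*z/3 + 1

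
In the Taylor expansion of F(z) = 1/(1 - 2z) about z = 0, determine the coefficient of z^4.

16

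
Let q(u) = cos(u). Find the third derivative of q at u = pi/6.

The coefficient of (u - pi/6)^3 in the expansion is 1/12, so q′′′(pi/6) = 3! * (1/12) = 1/2.

1/2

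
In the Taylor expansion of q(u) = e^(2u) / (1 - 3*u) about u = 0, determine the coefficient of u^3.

157/3

Use 1/(1 - r) = Σ r^k on the denominator, then take the Cauchy product.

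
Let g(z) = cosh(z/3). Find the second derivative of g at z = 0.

1/9

The coefficient of z^2 in the expansion is 1/18, so g′′(0) = 2! * (1/18) = 1/9.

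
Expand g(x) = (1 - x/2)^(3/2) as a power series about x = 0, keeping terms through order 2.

3*x^2/32 - 3*x/4 + 1

g(0) = 1
g′(0) = -3/4
g′′(0) = 3/16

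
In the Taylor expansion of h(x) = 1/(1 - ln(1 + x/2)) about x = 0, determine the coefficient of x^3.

Compose series: expand the inner function first, then feed it into the outer expansion.

1/24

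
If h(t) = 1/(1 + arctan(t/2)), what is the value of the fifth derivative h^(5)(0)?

-3/4

Let u equal the inner series; expand the outer function in u and truncate.
From the series, [t^5] h = -1/160; multiply by 5! = 120 to get -3/4.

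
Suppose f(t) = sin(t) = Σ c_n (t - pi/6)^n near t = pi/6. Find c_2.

Differentiate repeatedly and evaluate at the center.
So c_2 = f′′(pi/6)/2! = -1/4.

-1/4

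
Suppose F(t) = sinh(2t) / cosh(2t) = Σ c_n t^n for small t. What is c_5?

64/15

Invert the denominator's series and multiply.
[t^0] = 0;  [t^1] = 2;  [t^2] = 0;  [t^3] = -8/3;  [t^4] = 0;  [t^5] = 64/15.
So c_5 = F^(5)(0)/5! = 64/15.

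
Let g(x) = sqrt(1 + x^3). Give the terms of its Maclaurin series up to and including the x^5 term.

x^3/2 + 1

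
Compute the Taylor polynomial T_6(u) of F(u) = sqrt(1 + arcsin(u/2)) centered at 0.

-3169*u^6/2949120 + 123*u^5/40960 - 31*u^4/6144 + 7*u^3/384 - u^2/32 + u/4 + 1

Compose series: expand the inner function first, then feed it into the outer expansion.
[u^0] = 1;  [u^1] = 1/4;  [u^2] = -1/32;  [u^3] = 7/384;  [u^4] = -31/6144;  [u^5] = 123/40960;  [u^6] = -3169/2949120.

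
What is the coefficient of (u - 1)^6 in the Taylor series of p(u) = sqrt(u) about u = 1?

-21/1024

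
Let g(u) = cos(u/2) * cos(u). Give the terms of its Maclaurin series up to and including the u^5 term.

41*u^4/384 - 5*u^2/8 + 1

Expand each factor separately, then convolve coefficients.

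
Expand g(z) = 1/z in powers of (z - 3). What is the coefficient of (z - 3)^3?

Use the known series and substitute for the argument.
[(z - 3)^0] = 1/3;  [(z - 3)^1] = -1/9;  [(z - 3)^2] = 1/27;  [(z - 3)^3] = -1/81.

-1/81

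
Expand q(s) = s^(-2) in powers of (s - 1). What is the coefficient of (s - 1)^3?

Compute the successive derivatives at the expansion point and divide by k!.
q(1) = 1
q′(1) = -2
q′′(1) = 6
q′′′(1) = -24

-4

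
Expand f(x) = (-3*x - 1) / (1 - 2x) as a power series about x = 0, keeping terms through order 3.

Distribute the polynomial across the series and collect like powers.
[x^0] = -1;  [x^1] = -5;  [x^2] = -10;  [x^3] = -20.

-20*x^3 - 10*x^2 - 5*x - 1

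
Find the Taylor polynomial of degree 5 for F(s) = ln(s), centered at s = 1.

F(1) = 0
F′(1) = 1
F′′(1) = -1
F′′′(1) = 2
F^(4)(1) = -6
F^(5)(1) = 24

(s - 1)^5/5 - (s - 1)^4/4 + (s - 1)^3/3 - (s - 1)^2/2 + (s - 1)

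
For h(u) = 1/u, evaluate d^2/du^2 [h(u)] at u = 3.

Differentiate repeatedly and evaluate at the center.
From the series, [(u - 3)^2] h = 1/27; multiply by 2! = 2 to get 2/27.

2/27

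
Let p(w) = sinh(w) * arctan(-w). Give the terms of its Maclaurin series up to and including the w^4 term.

w^4/6 - w^2

Take the Cauchy product of the two expansions.
[w^0] = 0;  [w^1] = 0;  [w^2] = -1;  [w^3] = 0;  [w^4] = 1/6.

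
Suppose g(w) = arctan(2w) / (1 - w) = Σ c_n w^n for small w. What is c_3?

-2/3

Write out both Maclaurin series and multiply, keeping only the needed powers.
g(0) = 0
g′(0) = 2
g′′(0) = 4
g′′′(0) = -4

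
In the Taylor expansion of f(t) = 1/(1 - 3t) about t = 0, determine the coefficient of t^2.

9

Use the known series and substitute for the argument.
[t^0] = 1;  [t^1] = 3;  [t^2] = 9.
So c_2 = f′′(0)/2! = 9.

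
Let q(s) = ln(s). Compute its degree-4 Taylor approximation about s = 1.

-(s - 1)^4/4 + (s - 1)^3/3 - (s - 1)^2/2 + (s - 1)

Compute the successive derivatives at the expansion point and divide by k!.
q(1) = 0
q′(1) = 1
q′′(1) = -1
q′′′(1) = 2
q^(4)(1) = -6
Then c_k = q^(k)(1)/k! gives each Taylor coefficient.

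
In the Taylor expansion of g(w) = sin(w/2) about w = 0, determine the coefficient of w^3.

g(0) = 0
g′(0) = 1/2
g′′(0) = 0
g′′′(0) = -1/8
So c_3 = g′′′(0)/3! = -1/48.

-1/48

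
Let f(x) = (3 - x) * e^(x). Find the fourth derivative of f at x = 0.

-1

Distribute the polynomial across the series and collect like powers.
The coefficient of x^4 in the expansion is -1/24, so f^(4)(0) = 4! * (-1/24) = -1.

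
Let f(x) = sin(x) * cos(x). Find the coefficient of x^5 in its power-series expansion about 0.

2/15

Take the Cauchy product of the two expansions.
f(0) = 0
f′(0) = 1
f′′(0) = 0
f′′′(0) = -4
f^(4)(0) = 0
f^(5)(0) = 16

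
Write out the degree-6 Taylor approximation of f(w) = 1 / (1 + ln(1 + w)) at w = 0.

Expand as Σ (-1)^k u^k with u equal to the inner function's series.

3289*w^6/360 - 347*w^5/60 + 11*w^4/3 - 7*w^3/3 + 3*w^2/2 - w + 1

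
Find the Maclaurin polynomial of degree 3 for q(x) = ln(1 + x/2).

q(0) = 0
q′(0) = 1/2
q′′(0) = -1/4
q′′′(0) = 1/4
Dividing each by k! gives the coefficients c_0, ..., c_3.

x^3/24 - x^2/8 + x/2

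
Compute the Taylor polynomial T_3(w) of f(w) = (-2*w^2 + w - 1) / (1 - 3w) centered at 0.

Shift and add copies of the series according to the polynomial's terms.
f(0) = -1
f′(0) = -2
f′′(0) = -16
f′′′(0) = -144
Then c_k = f^(k)(0)/k! gives each Taylor coefficient.

-24*w^3 - 8*w^2 - 2*w - 1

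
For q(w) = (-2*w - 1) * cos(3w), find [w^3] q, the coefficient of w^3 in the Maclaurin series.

9

Shift and add copies of the series according to the polynomial's terms.
[w^0] = -1;  [w^1] = -2;  [w^2] = 9/2;  [w^3] = 9.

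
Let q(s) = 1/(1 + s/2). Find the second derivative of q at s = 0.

From the series, [s^2] q = 1/4; multiply by 2! = 2 to get 1/2.

1/2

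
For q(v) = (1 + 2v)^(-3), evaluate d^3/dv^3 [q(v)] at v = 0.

-480

Apply the Taylor formula c_k = f^(k)(a)/k!.
From the series, [v^3] q = -80; multiply by 3! = 6 to get -480.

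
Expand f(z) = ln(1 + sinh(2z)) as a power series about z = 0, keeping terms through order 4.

Compose series: expand the inner function first, then feed it into the outer expansion.

-20*z^4/3 + 4*z^3 - 2*z^2 + 2*z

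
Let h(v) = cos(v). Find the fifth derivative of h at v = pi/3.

-sqrt(3)/2

From the series, [(v - pi/3)^5] h = -sqrt(3)/240; multiply by 5! = 120 to get -sqrt(3)/2.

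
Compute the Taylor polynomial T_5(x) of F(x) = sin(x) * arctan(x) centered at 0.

-x^4/2 + x^2

Expand each factor separately, then convolve coefficients.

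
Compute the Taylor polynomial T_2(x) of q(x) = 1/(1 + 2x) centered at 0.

[x^0] = 1;  [x^1] = -2;  [x^2] = 4.

4*x^2 - 2*x + 1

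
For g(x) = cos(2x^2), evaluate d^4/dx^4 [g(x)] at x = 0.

-48

The coefficient of x^4 in the expansion is -2, so g^(4)(0) = 4! * (-2) = -48.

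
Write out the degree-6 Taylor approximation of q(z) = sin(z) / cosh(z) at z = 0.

Divide the numerator series by the denominator series (power-series long division).
q(0) = 0
q′(0) = 1
q′′(0) = 0
q′′′(0) = -4
q^(4)(0) = 0
q^(5)(0) = 36
q^(6)(0) = 0

3*z^5/10 - 2*z^3/3 + z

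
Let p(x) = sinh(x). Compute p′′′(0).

From the series, [x^3] p = 1/6; multiply by 3! = 6 to get 1.

1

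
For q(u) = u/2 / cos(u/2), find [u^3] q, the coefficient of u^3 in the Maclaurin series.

Divide the numerator series by the denominator series (power-series long division).
[u^0] = 0;  [u^1] = 1/2;  [u^2] = 0;  [u^3] = 1/16.

1/16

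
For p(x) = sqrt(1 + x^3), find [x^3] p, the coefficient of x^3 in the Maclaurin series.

c_3 = p′′′(0)/3! = 1/2.

1/2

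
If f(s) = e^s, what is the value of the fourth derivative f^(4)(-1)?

e^(-1)

From the series, [(s + 1)^4] f = e^(-1)/24; multiply by 4! = 24 to get e^(-1).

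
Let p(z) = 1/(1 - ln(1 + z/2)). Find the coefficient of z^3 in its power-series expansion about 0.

Substitute the inner expansion into the outer series and collect powers.
p(0) = 1
p′(0) = 1/2
p′′(0) = 1/4
p′′′(0) = 1/4

1/24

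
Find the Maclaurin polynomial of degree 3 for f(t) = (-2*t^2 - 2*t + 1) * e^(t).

-17*t^3/6 - 7*t^2/2 - t + 1

Multiply each power in the prefactor through the base expansion.
f(0) = 1
f′(0) = -1
f′′(0) = -7
f′′′(0) = -17
Dividing each by k! gives the coefficients c_0, ..., c_3.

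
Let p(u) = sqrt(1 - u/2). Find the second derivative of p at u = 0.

-1/16

From the series, [u^2] p = -1/32; multiply by 2! = 2 to get -1/16.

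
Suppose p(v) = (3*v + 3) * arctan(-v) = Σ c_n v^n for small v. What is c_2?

Multiply each power in the prefactor through the base expansion.
[v^0] = 0;  [v^1] = -3;  [v^2] = -3.
So c_2 = p′′(0)/2! = -3.

-3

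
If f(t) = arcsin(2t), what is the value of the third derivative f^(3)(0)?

8

From the series, [t^3] f = 4/3; multiply by 3! = 6 to get 8.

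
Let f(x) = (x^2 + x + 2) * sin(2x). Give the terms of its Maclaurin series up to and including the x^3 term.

-2*x^3/3 + 2*x^2 + 4*x

Multiply each power in the prefactor through the base expansion.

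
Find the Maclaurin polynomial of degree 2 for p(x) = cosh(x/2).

x^2/8 + 1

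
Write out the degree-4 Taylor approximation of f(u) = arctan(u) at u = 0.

f(0) = 0
f′(0) = 1
f′′(0) = 0
f′′′(0) = -2
f^(4)(0) = 0
Dividing each by k! gives the coefficients c_0, ..., c_4.

-u^3/3 + u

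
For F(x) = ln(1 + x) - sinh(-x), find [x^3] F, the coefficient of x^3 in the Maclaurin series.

1/2

Add the two expansions coefficient-wise.
F(0) = 0
F′(0) = 2
F′′(0) = -1
F′′′(0) = 3
So c_3 = F′′′(0)/3! = 1/2.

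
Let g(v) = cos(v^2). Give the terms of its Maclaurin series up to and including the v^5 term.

Use the known series and substitute for the argument.
g(0) = 1
g′(0) = 0
g′′(0) = 0
g′′′(0) = 0
g^(4)(0) = -12
g^(5)(0) = 0
Dividing each by k! gives the coefficients c_0, ..., c_5.

1 - v^4/2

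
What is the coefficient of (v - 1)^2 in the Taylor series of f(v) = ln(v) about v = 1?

f(1) = 0
f′(1) = 1
f′′(1) = -1
So c_2 = f′′(1)/2! = -1/2.

-1/2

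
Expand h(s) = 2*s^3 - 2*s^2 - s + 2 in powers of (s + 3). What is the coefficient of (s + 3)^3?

2

Compute the successive derivatives at the expansion point and divide by k!.
[(s + 3)^0] = -67;  [(s + 3)^1] = 65;  [(s + 3)^2] = -20;  [(s + 3)^3] = 2.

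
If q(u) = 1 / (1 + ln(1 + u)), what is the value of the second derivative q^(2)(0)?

Expand as Σ (-1)^k u^k with u equal to the inner function's series.
The coefficient of u^2 in the expansion is 3/2, so q′′(0) = 2! * (3/2) = 3.

3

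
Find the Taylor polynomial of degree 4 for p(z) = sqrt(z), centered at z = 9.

-5*(z - 9)^4/279936 + (z - 9)^3/3888 - (z - 9)^2/216 + (z - 9)/6 + 3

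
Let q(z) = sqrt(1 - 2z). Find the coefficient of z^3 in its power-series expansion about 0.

c_3 = q′′′(0)/3! = -1/2.

-1/2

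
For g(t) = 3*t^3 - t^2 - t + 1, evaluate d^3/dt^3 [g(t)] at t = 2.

From the series, [(t - 2)^3] g = 3; multiply by 3! = 6 to get 18.

18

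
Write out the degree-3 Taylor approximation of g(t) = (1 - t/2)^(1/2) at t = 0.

Differentiate repeatedly and evaluate at the center.
[t^0] = 1;  [t^1] = -1/4;  [t^2] = -1/32;  [t^3] = -1/128.

-t^3/128 - t^2/32 - t/4 + 1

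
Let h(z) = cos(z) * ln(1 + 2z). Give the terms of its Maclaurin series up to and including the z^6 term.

Multiply the two series term by term and collect like powers.
[z^0] = 0;  [z^1] = 2;  [z^2] = -2;  [z^3] = 5/3;  [z^4] = -3;  [z^5] = 103/20;  [z^6] = -35/4.

-35*z^6/4 + 103*z^5/20 - 3*z^4 + 5*z^3/3 - 2*z^2 + 2*z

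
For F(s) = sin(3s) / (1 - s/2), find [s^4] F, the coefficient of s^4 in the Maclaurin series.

-15/8

Expand each factor separately, then convolve coefficients.
F(0) = 0
F′(0) = 3
F′′(0) = 3
F′′′(0) = -45/2
F^(4)(0) = -45
Dividing each by k! gives the coefficients c_0, ..., c_4.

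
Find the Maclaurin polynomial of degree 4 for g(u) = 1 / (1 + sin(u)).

2*u^4/3 - 5*u^3/6 + u^2 - u + 1

Expand as Σ (-1)^k u^k with u equal to the inner function's series.
[u^0] = 1;  [u^1] = -1;  [u^2] = 1;  [u^3] = -5/6;  [u^4] = 2/3.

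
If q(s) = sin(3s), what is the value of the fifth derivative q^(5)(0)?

243

From the series, [s^5] q = 81/40; multiply by 5! = 120 to get 243.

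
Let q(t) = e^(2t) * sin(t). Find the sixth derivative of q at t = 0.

44

Multiply the two series term by term and collect like powers.
The coefficient of t^6 in the expansion is 11/180, so q^(6)(0) = 6! * (11/180) = 44.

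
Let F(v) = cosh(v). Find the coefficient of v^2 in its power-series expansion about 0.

1/2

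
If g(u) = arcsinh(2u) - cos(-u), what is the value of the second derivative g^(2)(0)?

1

Add the two expansions coefficient-wise.
From the series, [u^2] g = 1/2; multiply by 2! = 2 to get 1.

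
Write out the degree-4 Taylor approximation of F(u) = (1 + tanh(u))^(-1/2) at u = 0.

3*u^4/128 - 7*u^3/48 + 3*u^2/8 - u/2 + 1

Plug the Maclaurin series of the inner function into that of the outer and collect terms.
F(0) = 1
F′(0) = -1/2
F′′(0) = 3/4
F′′′(0) = -7/8
F^(4)(0) = 9/16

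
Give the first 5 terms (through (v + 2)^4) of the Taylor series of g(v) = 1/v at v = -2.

-(v + 2)^4/32 - (v + 2)^3/16 - (v + 2)^2/8 - (v + 2)/4 - 1/2

g(-2) = -1/2
g′(-2) = -1/4
g′′(-2) = -1/4
g′′′(-2) = -3/8
g^(4)(-2) = -3/4
Dividing each by k! gives the coefficients c_0, ..., c_4.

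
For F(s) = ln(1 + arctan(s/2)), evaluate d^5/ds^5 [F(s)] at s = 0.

Substitute the inner expansion into the outer series and collect powers.
From the series, [s^5] F = 1/480; multiply by 5! = 120 to get 1/4.

1/4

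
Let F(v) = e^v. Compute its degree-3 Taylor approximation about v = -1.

(v + 1)^3*e^(-1)/6 + (v + 1)^2*e^(-1)/2 + (v + 1)*e^(-1) + e^(-1)

[(v + 1)^0] = e^(-1);  [(v + 1)^1] = e^(-1);  [(v + 1)^2] = e^(-1)/2;  [(v + 1)^3] = e^(-1)/6.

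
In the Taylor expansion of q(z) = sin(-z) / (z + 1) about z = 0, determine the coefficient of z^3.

-5/6

Expand 1/(denominator) as a geometric series and multiply by the numerator's series.
q(0) = 0
q′(0) = -1
q′′(0) = 2
q′′′(0) = -5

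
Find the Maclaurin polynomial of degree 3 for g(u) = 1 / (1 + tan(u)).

Write 1/(1+u) = 1 - u + u^2 - u^3 + ... and substitute the series for u.
[u^0] = 1;  [u^1] = -1;  [u^2] = 1;  [u^3] = -4/3.

-4*u^3/3 + u^2 - u + 1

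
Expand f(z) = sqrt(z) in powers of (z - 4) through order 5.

7*(z - 4)^5/131072 - 5*(z - 4)^4/16384 + (z - 4)^3/512 - (z - 4)^2/64 + (z - 4)/4 + 2

[(z - 4)^0] = 2;  [(z - 4)^1] = 1/4;  [(z - 4)^2] = -1/64;  [(z - 4)^3] = 1/512;  [(z - 4)^4] = -5/16384;  [(z - 4)^5] = 7/131072.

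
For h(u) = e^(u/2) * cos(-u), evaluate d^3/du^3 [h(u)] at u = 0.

-11/8

Write out both Maclaurin series and multiply, keeping only the needed powers.
The coefficient of u^3 in the expansion is -11/48, so h′′′(0) = 3! * (-11/48) = -11/8.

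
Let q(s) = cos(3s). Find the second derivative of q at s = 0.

Compute the successive derivatives at the expansion point and divide by k!.
The coefficient of s^2 in the expansion is -9/2, so q′′(0) = 2! * (-9/2) = -9.

-9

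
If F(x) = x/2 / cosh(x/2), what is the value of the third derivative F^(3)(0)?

Divide the numerator series by the denominator series (power-series long division).
From the series, [x^3] F = -1/16; multiply by 3! = 6 to get -3/8.

-3/8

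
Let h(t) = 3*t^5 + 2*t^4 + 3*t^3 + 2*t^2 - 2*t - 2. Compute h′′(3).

1894

Use the known series and substitute for the argument.
From the series, [(t - 3)^2] h = 947; multiply by 2! = 2 to get 1894.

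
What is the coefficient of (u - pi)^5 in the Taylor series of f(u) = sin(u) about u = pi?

-1/120

Apply the Taylor formula c_k = f^(k)(a)/k!.
f(pi) = 0
f′(pi) = -1
f′′(pi) = 0
f′′′(pi) = 1
f^(4)(pi) = 0
f^(5)(pi) = -1
The Taylor polynomial is Σ f^(k)(pi)/k! · (u - pi)^k.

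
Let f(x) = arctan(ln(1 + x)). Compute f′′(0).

Let u equal the inner series; expand the outer function in u and truncate.
From the series, [x^2] f = -1/2; multiply by 2! = 2 to get -1.

-1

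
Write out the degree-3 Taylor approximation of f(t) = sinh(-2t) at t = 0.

-4*t^3/3 - 2*t

[t^0] = 0;  [t^1] = -2;  [t^2] = 0;  [t^3] = -4/3.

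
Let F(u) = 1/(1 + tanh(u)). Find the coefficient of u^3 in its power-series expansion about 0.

Substitute the inner expansion into the outer series and collect powers.
F(0) = 1
F′(0) = -1
F′′(0) = 2
F′′′(0) = -4
So c_3 = F′′′(0)/3! = -2/3.

-2/3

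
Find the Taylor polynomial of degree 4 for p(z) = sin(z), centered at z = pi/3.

sqrt(3)*(z - pi/3)^4/48 - (z - pi/3)^3/12 - sqrt(3)*(z - pi/3)^2/4 + (z - pi/3)/2 + sqrt(3)/2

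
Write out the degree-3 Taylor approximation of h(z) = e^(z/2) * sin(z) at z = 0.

-z^3/24 + z^2/2 + z

Write out both Maclaurin series and multiply, keeping only the needed powers.
h(0) = 0
h′(0) = 1
h′′(0) = 1
h′′′(0) = -1/4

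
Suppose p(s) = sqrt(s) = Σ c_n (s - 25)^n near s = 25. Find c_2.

Differentiate repeatedly and evaluate at the center.
[(s - 25)^0] = 5;  [(s - 25)^1] = 1/10;  [(s - 25)^2] = -1/1000.

-1/1000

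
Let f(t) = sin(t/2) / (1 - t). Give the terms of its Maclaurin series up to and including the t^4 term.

Take the Cauchy product of the two expansions.
f(0) = 0
f′(0) = 1/2
f′′(0) = 1
f′′′(0) = 23/8
f^(4)(0) = 23/2
The Taylor polynomial is Σ f^(k)(0)/k! · t^k.

23*t^4/48 + 23*t^3/48 + t^2/2 + t/2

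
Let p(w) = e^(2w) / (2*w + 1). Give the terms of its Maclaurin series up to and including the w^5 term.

Use 1/(1 - r) = Σ r^k on the denominator, then take the Cauchy product.
p(0) = 1
p′(0) = 0
p′′(0) = 4
p′′′(0) = -16
p^(4)(0) = 144
p^(5)(0) = -1408

-176*w^5/15 + 6*w^4 - 8*w^3/3 + 2*w^2 + 1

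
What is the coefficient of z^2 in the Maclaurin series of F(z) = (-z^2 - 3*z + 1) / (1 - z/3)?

Shift and add copies of the series according to the polynomial's terms.
So c_2 = F′′(0)/2! = -17/9.

-17/9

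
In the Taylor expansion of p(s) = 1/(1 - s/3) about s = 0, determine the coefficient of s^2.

1/9

Use the known series and substitute for the argument.
[s^0] = 1;  [s^1] = 1/3;  [s^2] = 1/9.
So c_2 = p′′(0)/2! = 1/9.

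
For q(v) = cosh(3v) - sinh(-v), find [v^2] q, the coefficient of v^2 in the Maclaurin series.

9/2

Expand each term separately and add.
So c_2 = q′′(0)/2! = 9/2.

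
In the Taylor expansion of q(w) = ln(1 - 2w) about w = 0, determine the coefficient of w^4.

-4

q(0) = 0
q′(0) = -2
q′′(0) = -4
q′′′(0) = -16
q^(4)(0) = -96
The Taylor polynomial is Σ q^(k)(0)/k! · w^k.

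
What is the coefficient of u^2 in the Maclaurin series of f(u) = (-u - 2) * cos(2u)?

4

Distribute the polynomial across the series and collect like powers.
[u^0] = -2;  [u^1] = -1;  [u^2] = 4.
So c_2 = f′′(0)/2! = 4.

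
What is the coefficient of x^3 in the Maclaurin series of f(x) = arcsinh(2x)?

-4/3

[x^0] = 0;  [x^1] = 2;  [x^2] = 0;  [x^3] = -4/3.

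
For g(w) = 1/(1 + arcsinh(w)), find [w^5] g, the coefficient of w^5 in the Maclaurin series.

Compose series: expand the inner function first, then feed it into the outer expansion.
So c_5 = g^(5)(0)/5! = -23/40.

-23/40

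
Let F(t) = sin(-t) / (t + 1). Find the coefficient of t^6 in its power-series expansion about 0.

Expand 1/(denominator) as a geometric series and multiply by the numerator's series.
F(0) = 0
F′(0) = -1
F′′(0) = 2
F′′′(0) = -5
F^(4)(0) = 20
F^(5)(0) = -101
F^(6)(0) = 606

101/120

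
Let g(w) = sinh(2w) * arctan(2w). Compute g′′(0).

8

Take the Cauchy product of the two expansions.
The coefficient of w^2 in the expansion is 4, so g′′(0) = 2! * (4) = 8.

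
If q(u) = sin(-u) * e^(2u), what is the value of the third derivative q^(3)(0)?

-11

Expand each factor separately, then convolve coefficients.
The coefficient of u^3 in the expansion is -11/6, so q′′′(0) = 3! * (-11/6) = -11.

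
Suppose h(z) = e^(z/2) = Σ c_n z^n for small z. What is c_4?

Apply the Taylor formula c_k = f^(k)(a)/k!.
h(0) = 1
h′(0) = 1/2
h′′(0) = 1/4
h′′′(0) = 1/8
h^(4)(0) = 1/16

1/384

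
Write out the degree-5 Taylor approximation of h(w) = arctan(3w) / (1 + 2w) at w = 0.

303*w^5/5 - 6*w^4 + 3*w^3 - 6*w^2 + 3*w

Take the Cauchy product of the two expansions.
[w^0] = 0;  [w^1] = 3;  [w^2] = -6;  [w^3] = 3;  [w^4] = -6;  [w^5] = 303/5.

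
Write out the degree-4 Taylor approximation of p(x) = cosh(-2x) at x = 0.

2*x^4/3 + 2*x^2 + 1

Differentiate repeatedly and evaluate at the center.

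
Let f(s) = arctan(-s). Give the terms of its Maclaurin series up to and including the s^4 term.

s^3/3 - s

Differentiate repeatedly and evaluate at the center.
f(0) = 0
f′(0) = -1
f′′(0) = 0
f′′′(0) = 2
f^(4)(0) = 0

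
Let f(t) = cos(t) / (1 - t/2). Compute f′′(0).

Write out both Maclaurin series and multiply, keeping only the needed powers.
The coefficient of t^2 in the expansion is -1/4, so f′′(0) = 2! * (-1/4) = -1/2.

-1/2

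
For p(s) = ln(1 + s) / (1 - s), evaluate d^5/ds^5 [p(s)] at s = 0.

94

Multiply the two series term by term and collect like powers.
The coefficient of s^5 in the expansion is 47/60, so p^(5)(0) = 5! * (47/60) = 94.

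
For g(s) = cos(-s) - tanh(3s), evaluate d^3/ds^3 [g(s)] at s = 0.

Combine the two series term by term.
The coefficient of s^3 in the expansion is 9, so g′′′(0) = 3! * (9) = 54.

54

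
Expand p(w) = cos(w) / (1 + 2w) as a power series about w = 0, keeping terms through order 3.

Multiply the two series term by term and collect like powers.

-7*w^3 + 7*w^2/2 - 2*w + 1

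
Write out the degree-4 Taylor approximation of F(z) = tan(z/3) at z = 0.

z^3/81 + z/3

F(0) = 0
F′(0) = 1/3
F′′(0) = 0
F′′′(0) = 2/27
F^(4)(0) = 0
The Taylor polynomial is Σ F^(k)(0)/k! · z^k.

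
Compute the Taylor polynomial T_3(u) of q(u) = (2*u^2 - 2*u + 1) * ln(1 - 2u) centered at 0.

Distribute the polynomial across the series and collect like powers.
q(0) = 0
q′(0) = -2
q′′(0) = 4
q′′′(0) = -16
Then c_k = q^(k)(0)/k! gives each Taylor coefficient.

-8*u^3/3 + 2*u^2 - 2*u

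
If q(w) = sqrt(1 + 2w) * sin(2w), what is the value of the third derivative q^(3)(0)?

Take the Cauchy product of the two expansions.
From the series, [w^3] q = -7/3; multiply by 3! = 6 to get -14.

-14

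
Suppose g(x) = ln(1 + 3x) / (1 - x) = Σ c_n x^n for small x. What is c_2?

-3/2

Expand each factor separately, then convolve coefficients.
[x^0] = 0;  [x^1] = 3;  [x^2] = -3/2.
So c_2 = g′′(0)/2! = -3/2.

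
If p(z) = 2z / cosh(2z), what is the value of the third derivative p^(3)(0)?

-24

Divide the numerator series by the denominator series (power-series long division).
The coefficient of z^3 in the expansion is -4, so p′′′(0) = 3! * (-4) = -24.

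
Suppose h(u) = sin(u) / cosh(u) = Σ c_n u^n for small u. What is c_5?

Invert the denominator's series and multiply.
[u^0] = 0;  [u^1] = 1;  [u^2] = 0;  [u^3] = -2/3;  [u^4] = 0;  [u^5] = 3/10.

3/10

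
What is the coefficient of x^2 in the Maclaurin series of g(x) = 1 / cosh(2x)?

-2

Divide the numerator series by the denominator series (power-series long division).
g(0) = 1
g′(0) = 0
g′′(0) = -4
So c_2 = g′′(0)/2! = -2.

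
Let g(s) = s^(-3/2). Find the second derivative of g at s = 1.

Compute the successive derivatives at the expansion point and divide by k!.
From the series, [(s - 1)^2] g = 15/8; multiply by 2! = 2 to get 15/4.

15/4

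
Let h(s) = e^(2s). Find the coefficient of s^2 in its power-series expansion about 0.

Differentiate repeatedly and evaluate at the center.
h(0) = 1
h′(0) = 2
h′′(0) = 4
Then c_k = h^(k)(0)/k! gives each Taylor coefficient.

2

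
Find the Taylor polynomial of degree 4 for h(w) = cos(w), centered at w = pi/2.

[(w - pi/2)^0] = 0;  [(w - pi/2)^1] = -1;  [(w - pi/2)^2] = 0;  [(w - pi/2)^3] = 1/6;  [(w - pi/2)^4] = 0.

(w - pi/2)^3/6 - (w - pi/2)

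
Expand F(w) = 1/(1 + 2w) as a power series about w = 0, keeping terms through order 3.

F(0) = 1
F′(0) = -2
F′′(0) = 8
F′′′(0) = -48
The Taylor polynomial is Σ F^(k)(0)/k! · w^k.

-8*w^3 + 4*w^2 - 2*w + 1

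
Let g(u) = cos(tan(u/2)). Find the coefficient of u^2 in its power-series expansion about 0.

Let u equal the inner series; expand the outer function in u and truncate.
[u^0] = 1;  [u^1] = 0;  [u^2] = -1/8.
So c_2 = g′′(0)/2! = -1/8.

-1/8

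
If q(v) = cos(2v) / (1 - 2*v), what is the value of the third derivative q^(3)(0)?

Use 1/(1 - r) = Σ r^k on the denominator, then take the Cauchy product.
The coefficient of v^3 in the expansion is 4, so q′′′(0) = 3! * (4) = 24.

24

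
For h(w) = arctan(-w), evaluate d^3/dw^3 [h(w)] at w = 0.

The coefficient of w^3 in the expansion is 1/3, so h′′′(0) = 3! * (1/3) = 2.

2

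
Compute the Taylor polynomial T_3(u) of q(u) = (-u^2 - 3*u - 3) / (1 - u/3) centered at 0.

Multiply each power in the prefactor through the base expansion.
q(0) = -3
q′(0) = -4
q′′(0) = -14/3
q′′′(0) = -14/3

-7*u^3/9 - 7*u^2/3 - 4*u - 3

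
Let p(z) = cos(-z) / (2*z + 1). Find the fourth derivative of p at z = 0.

Use 1/(1 - r) = Σ r^k on the denominator, then take the Cauchy product.
From the series, [z^4] p = 337/24; multiply by 4! = 24 to get 337.

337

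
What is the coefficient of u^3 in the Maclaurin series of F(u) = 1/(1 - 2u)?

8

F(0) = 1
F′(0) = 2
F′′(0) = 8
F′′′(0) = 48
So c_3 = F′′′(0)/3! = 8.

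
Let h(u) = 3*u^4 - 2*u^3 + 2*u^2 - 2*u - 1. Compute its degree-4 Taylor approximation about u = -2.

3*(u + 2)^4 - 26*(u + 2)^3 + 86*(u + 2)^2 - 130*(u + 2) + 75

h(-2) = 75
h′(-2) = -130
h′′(-2) = 172
h′′′(-2) = -156
h^(4)(-2) = 72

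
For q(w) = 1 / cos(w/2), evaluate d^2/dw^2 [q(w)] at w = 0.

Invert the denominator's series and multiply.
The coefficient of w^2 in the expansion is 1/8, so q′′(0) = 2! * (1/8) = 1/4.

1/4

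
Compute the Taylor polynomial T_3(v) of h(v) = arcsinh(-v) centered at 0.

v^3/6 - v

Apply the Taylor formula c_k = f^(k)(a)/k!.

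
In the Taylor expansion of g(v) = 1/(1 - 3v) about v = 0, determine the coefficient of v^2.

g(0) = 1
g′(0) = 3
g′′(0) = 18
Dividing each by k! gives the coefficients c_0, ..., c_2.

9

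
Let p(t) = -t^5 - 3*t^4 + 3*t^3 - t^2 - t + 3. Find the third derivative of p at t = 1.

From the series, [(t - 1)^3] p = -19; multiply by 3! = 6 to get -114.

-114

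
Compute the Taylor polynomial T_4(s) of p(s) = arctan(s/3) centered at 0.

-s^3/81 + s/3

Use the known series and substitute for the argument.
p(0) = 0
p′(0) = 1/3
p′′(0) = 0
p′′′(0) = -2/27
p^(4)(0) = 0
Then c_k = p^(k)(0)/k! gives each Taylor coefficient.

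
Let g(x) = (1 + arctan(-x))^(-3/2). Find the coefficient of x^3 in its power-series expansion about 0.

27/16

Compose series: expand the inner function first, then feed it into the outer expansion.
So c_3 = g′′′(0)/3! = 27/16.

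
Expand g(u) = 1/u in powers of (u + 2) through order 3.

-(u + 2)^3/16 - (u + 2)^2/8 - (u + 2)/4 - 1/2

g(-2) = -1/2
g′(-2) = -1/4
g′′(-2) = -1/4
g′′′(-2) = -3/8
The Taylor polynomial is Σ g^(k)(-2)/k! · (u + 2)^k.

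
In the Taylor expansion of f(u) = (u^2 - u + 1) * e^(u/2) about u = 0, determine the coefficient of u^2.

Multiply each power in the prefactor through the base expansion.
f(0) = 1
f′(0) = -1/2
f′′(0) = 5/4
So c_2 = f′′(0)/2! = 5/8.

5/8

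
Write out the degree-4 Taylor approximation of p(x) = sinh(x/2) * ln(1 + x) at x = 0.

3*x^4/16 - x^3/4 + x^2/2

Multiply the two series term by term and collect like powers.
p(0) = 0
p′(0) = 0
p′′(0) = 1
p′′′(0) = -3/2
p^(4)(0) = 9/2
Dividing each by k! gives the coefficients c_0, ..., c_4.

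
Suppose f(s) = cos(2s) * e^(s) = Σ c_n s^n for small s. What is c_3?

Expand each factor separately, then convolve coefficients.
f(0) = 1
f′(0) = 1
f′′(0) = -3
f′′′(0) = -11
So c_3 = f′′′(0)/3! = -11/6.

-11/6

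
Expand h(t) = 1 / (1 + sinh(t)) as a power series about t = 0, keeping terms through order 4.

4*t^4/3 - 7*t^3/6 + t^2 - t + 1

Write 1/(1+u) = 1 - u + u^2 - u^3 + ... and substitute the series for u.
[t^0] = 1;  [t^1] = -1;  [t^2] = 1;  [t^3] = -7/6;  [t^4] = 4/3.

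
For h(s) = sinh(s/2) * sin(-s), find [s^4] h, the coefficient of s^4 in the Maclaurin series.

1/16

Expand each factor separately, then convolve coefficients.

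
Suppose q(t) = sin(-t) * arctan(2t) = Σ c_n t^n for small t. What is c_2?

Write out both Maclaurin series and multiply, keeping only the needed powers.
q(0) = 0
q′(0) = 0
q′′(0) = -4
Dividing each by k! gives the coefficients c_0, ..., c_2.

-2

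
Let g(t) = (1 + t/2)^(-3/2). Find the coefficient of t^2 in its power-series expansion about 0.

Compute the successive derivatives at the expansion point and divide by k!.
g(0) = 1
g′(0) = -3/4
g′′(0) = 15/16
So c_2 = g′′(0)/2! = 15/32.

15/32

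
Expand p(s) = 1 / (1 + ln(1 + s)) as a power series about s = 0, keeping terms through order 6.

3289*s^6/360 - 347*s^5/60 + 11*s^4/3 - 7*s^3/3 + 3*s^2/2 - s + 1

Write 1/(1+u) = 1 - u + u^2 - u^3 + ... and substitute the series for u.
p(0) = 1
p′(0) = -1
p′′(0) = 3
p′′′(0) = -14
p^(4)(0) = 88
p^(5)(0) = -694
p^(6)(0) = 6578
Then c_k = p^(k)(0)/k! gives each Taylor coefficient.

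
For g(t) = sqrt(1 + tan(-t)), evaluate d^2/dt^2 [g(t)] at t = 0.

Let u equal the inner series; expand the outer function in u and truncate.
The coefficient of t^2 in the expansion is -1/8, so g′′(0) = 2! * (-1/8) = -1/4.

-1/4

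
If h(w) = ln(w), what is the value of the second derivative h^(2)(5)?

-1/25

From the series, [(w - 5)^2] h = -1/50; multiply by 2! = 2 to get -1/25.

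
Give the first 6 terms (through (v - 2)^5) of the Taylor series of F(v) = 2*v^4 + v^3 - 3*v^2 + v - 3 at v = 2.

F(2) = 27
F′(2) = 65
F′′(2) = 102
F′′′(2) = 102
F^(4)(2) = 48
F^(5)(2) = 0

2*(v - 2)^4 + 17*(v - 2)^3 + 51*(v - 2)^2 + 65*(v - 2) + 27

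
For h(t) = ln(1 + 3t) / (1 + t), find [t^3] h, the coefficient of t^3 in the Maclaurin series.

33/2

Expand each factor separately, then convolve coefficients.
So c_3 = h′′′(0)/3! = 33/2.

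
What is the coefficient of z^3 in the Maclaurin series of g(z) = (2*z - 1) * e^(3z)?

Distribute the polynomial across the series and collect like powers.
g(0) = -1
g′(0) = -1
g′′(0) = 3
g′′′(0) = 27
Dividing each by k! gives the coefficients c_0, ..., c_3.

9/2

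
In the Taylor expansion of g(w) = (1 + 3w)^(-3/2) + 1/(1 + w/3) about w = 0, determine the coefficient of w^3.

Expand each term separately and add.
g(0) = 2
g′(0) = -29/6
g′′(0) = 1223/36
g′′′(0) = -25531/72

-25531/432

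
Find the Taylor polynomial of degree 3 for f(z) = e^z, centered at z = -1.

(z + 1)^3*e^(-1)/6 + (z + 1)^2*e^(-1)/2 + (z + 1)*e^(-1) + e^(-1)

f(-1) = e^(-1)
f′(-1) = e^(-1)
f′′(-1) = e^(-1)
f′′′(-1) = e^(-1)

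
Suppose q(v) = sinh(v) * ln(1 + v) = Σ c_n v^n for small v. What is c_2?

Multiply the two series term by term and collect like powers.
[v^0] = 0;  [v^1] = 0;  [v^2] = 1.

1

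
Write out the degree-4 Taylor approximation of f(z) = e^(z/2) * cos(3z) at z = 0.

1081*z^4/384 - 107*z^3/48 - 35*z^2/8 + z/2 + 1

Take the Cauchy product of the two expansions.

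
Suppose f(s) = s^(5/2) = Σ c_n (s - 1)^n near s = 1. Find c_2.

15/8

Use the known series and substitute for the argument.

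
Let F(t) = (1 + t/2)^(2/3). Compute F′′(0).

-1/18

Compute the successive derivatives at the expansion point and divide by k!.
The coefficient of t^2 in the expansion is -1/36, so F′′(0) = 2! * (-1/36) = -1/18.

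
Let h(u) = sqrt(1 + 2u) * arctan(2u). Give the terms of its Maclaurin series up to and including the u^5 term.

389*u^5/60 - 5*u^4/3 - 11*u^3/3 + 2*u^2 + 2*u

Expand each factor separately, then convolve coefficients.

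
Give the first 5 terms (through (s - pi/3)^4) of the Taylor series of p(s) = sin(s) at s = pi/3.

sqrt(3)*(s - pi/3)^4/48 - (s - pi/3)^3/12 - sqrt(3)*(s - pi/3)^2/4 + (s - pi/3)/2 + sqrt(3)/2

Compute the successive derivatives at the expansion point and divide by k!.
p(pi/3) = sqrt(3)/2
p′(pi/3) = 1/2
p′′(pi/3) = -sqrt(3)/2
p′′′(pi/3) = -1/2
p^(4)(pi/3) = sqrt(3)/2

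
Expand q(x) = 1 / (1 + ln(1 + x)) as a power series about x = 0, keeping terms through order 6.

Use the geometric series for the reciprocal, then substitute.

3289*x^6/360 - 347*x^5/60 + 11*x^4/3 - 7*x^3/3 + 3*x^2/2 - x + 1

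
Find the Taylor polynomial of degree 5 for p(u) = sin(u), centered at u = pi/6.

sqrt(3)*(u - pi/6)^5/240 + (u - pi/6)^4/48 - sqrt(3)*(u - pi/6)^3/12 - (u - pi/6)^2/4 + sqrt(3)*(u - pi/6)/2 + 1/2

Apply the Taylor formula c_k = f^(k)(a)/k!.
p(pi/6) = 1/2
p′(pi/6) = sqrt(3)/2
p′′(pi/6) = -1/2
p′′′(pi/6) = -sqrt(3)/2
p^(4)(pi/6) = 1/2
p^(5)(pi/6) = sqrt(3)/2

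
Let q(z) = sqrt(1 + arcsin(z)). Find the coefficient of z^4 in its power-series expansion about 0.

Substitute the inner expansion into the outer series and collect powers.
[z^0] = 1;  [z^1] = 1/2;  [z^2] = -1/8;  [z^3] = 7/48;  [z^4] = -31/384.
So c_4 = q^(4)(0)/4! = -31/384.

-31/384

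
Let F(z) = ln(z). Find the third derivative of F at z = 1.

2

Use the known series and substitute for the argument.
The coefficient of (z - 1)^3 in the expansion is 1/3, so F′′′(1) = 3! * (1/3) = 2.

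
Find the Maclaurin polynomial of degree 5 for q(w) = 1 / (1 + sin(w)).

Write 1/(1+u) = 1 - u + u^2 - u^3 + ... and substitute the series for u.
q(0) = 1
q′(0) = -1
q′′(0) = 2
q′′′(0) = -5
q^(4)(0) = 16
q^(5)(0) = -61

-61*w^5/120 + 2*w^4/3 - 5*w^3/6 + w^2 - w + 1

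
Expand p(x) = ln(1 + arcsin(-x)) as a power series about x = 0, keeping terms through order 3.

Substitute the inner expansion into the outer series and collect powers.
[x^0] = 0;  [x^1] = -1;  [x^2] = -1/2;  [x^3] = -1/2.

-x^3/2 - x^2/2 - x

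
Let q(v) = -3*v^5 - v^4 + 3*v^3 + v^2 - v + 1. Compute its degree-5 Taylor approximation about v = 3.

[(v - 3)^0] = -722;  [(v - 3)^1] = -1237;  [(v - 3)^2] = -836;  [(v - 3)^3] = -279;  [(v - 3)^4] = -46;  [(v - 3)^5] = -3.

-3*(v - 3)^5 - 46*(v - 3)^4 - 279*(v - 3)^3 - 836*(v - 3)^2 - 1237*(v - 3) - 722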